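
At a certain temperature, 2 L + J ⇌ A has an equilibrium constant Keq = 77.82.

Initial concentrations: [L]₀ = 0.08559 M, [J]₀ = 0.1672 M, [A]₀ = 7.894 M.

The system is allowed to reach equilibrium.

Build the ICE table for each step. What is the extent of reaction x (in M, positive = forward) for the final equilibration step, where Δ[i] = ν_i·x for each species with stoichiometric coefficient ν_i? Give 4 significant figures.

x = -0.2122 M

Q₀ = 6445 vs Keq = 77.82 ⇒ Q>K, reverse
Step 1:
                  L         J         A
  Initial   0.08559    0.1672     7.894
  Change     0.4245    0.2122   -0.2122
  Equil      0.5101    0.3794     7.682
  solve Keq expr → x = -0.2122; check Q = 77.82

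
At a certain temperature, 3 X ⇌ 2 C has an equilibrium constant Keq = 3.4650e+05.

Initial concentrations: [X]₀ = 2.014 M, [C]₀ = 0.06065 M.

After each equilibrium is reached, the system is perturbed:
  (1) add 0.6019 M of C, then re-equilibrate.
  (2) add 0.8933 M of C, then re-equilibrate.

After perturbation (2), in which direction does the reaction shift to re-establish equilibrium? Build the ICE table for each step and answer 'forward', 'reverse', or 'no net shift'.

Direction: reverse

Q₀ = 4.5028e-04 vs Keq = 3.4650e+05 ⇒ Q<K, forward
Step 1:
                   X          C
  I            2.014    0.06065
  C           -1.996      1.331
  E          0.01775      1.391
  solve Keq expr → x = 0.6654; check Q = 3.4650e+05
Then add 0.6019 M of C.
Step 2:
                   X          C
  I          0.01775      1.993
  C         0.004781  -0.003188
  E          0.02253       1.99
  solve Keq expr → x = -0.001594; check Q = 3.4650e+05
Then add 0.8933 M of C.
Step 3:
                   X          C
  I          0.02253      2.883
  C         0.006289  -0.004192
  E          0.02882      2.879
  solve Keq expr → x = -0.002096; check Q = 3.4650e+05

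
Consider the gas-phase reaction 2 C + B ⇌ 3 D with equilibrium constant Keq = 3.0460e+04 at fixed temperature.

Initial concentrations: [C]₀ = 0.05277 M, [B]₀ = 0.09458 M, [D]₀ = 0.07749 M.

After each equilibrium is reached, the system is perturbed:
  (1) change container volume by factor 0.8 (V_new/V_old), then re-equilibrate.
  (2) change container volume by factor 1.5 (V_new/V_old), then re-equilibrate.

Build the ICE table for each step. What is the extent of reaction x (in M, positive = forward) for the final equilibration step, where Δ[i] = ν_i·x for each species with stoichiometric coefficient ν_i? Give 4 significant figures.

Q₀ = 1.767 vs Keq = 3.0460e+04 ⇒ Q<K, forward
Step 1:
                   C          B          D
  I          0.05277    0.09458    0.07749
  C         -0.05144   -0.02572    0.07716
  E         0.001328    0.06886     0.1547
  solve Keq expr → x = 0.02572; check Q = 3.0460e+04
Then change container volume by factor 0.8 (V_new/V_old).
Step 2:
                   C          B          D
  I          0.00166    0.08607     0.1933
  C                0          0          0
  E          0.00166    0.08607     0.1933
  solve Keq expr → x = 0; check Q = 3.0460e+04
Then change container volume by factor 1.5 (V_new/V_old).
Step 3:
                   C          B          D
  I         0.001107    0.05738     0.1289
  C                0          0          0
  E         0.001107    0.05738     0.1289
  solve Keq expr → x = 0; check Q = 3.0460e+04

x = 0 M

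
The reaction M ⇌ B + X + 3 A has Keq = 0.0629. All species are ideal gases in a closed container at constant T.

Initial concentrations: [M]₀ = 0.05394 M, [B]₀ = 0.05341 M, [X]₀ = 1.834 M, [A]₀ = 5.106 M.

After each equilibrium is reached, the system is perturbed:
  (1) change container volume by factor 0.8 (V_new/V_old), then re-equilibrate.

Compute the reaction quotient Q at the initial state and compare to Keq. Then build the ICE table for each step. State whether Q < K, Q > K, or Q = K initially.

Q₀ = 241.7 vs Keq = 0.0629 ⇒ Q>K, reverse
Step 1:
                   M          B          X          A
  Initial    0.05394    0.05341      1.834      5.106
  Change     0.05338   -0.05338   -0.05338    -0.1601
  Equil       0.1073 3.1335e-05      1.781      4.946
  solve Keq expr → x = -0.05338; check Q = 0.0629
Then change container volume by factor 0.8 (V_new/V_old).
Step 2:
                   M          B          X          A
  Initial     0.1341 3.9169e-05      2.226      6.182
  Change  2.3122e-05 -2.3122e-05 -2.3122e-05 -6.9365e-05
  Equil       0.1342 1.6047e-05      2.226      6.182
  solve Keq expr → x = -2.3122e-05; check Q = 0.0629

Q₀ = 241.7; Q > K (proceeds reverse)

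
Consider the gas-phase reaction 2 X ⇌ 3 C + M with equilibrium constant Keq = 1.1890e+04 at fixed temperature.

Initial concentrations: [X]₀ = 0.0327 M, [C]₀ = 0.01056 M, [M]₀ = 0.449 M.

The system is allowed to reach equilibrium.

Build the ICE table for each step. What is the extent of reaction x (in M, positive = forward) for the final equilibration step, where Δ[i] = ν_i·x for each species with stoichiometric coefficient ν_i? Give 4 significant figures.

x = 0.0163 M

Q₀ = 4.9447e-04 vs Keq = 1.1890e+04 ⇒ Q<K, forward
Step 1:
                  X         C         M
  Initial    0.0327   0.01056     0.449
  Change   -0.03261   0.04891    0.0163
  Equil   9.0733e-05   0.05947    0.4653
  solve Keq expr → x = 0.0163; check Q = 1.1890e+04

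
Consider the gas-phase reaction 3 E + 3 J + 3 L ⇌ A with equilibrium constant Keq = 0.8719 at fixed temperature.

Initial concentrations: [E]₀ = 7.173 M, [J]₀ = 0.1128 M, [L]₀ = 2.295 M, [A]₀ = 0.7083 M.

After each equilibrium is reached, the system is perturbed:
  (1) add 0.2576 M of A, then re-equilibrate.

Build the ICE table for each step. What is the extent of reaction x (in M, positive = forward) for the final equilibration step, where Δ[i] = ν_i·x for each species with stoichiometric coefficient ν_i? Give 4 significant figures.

x = -0.002002 M

Q₀ = 0.1106 vs Keq = 0.8719 ⇒ Q<K, forward
Step 1:
                  E         J         L         A
  init        7.173    0.1128     2.295    0.7083
  Δ        -0.05383  -0.05383  -0.05383   0.01794
  eq          7.119   0.05897     2.241    0.7262
  solve Keq expr → x = 0.01794; check Q = 0.8719
Then add 0.2576 M of A.
Step 2:
                  E         J         L         A
  init        7.119   0.05897     2.241    0.9838
  Δ        0.006006  0.006006  0.006006 -0.002002
  eq          7.125   0.06498     2.247    0.9818
  solve Keq expr → x = -0.002002; check Q = 0.8719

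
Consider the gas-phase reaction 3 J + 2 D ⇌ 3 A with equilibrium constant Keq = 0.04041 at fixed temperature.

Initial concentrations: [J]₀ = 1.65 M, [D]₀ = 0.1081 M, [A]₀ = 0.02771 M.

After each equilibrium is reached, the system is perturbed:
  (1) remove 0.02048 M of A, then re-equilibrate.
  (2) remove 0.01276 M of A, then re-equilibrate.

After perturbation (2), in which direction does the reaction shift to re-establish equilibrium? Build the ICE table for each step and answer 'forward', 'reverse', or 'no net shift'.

Q₀ = 4.0533e-04 vs Keq = 0.04041 ⇒ Q<K, forward
Step 1:
                  J         D         A
  I            1.65    0.1081   0.02771
  C        -0.06198  -0.04132   0.06198
  E           1.588   0.06678   0.08969
  solve Keq expr → x = 0.02066; check Q = 0.04041
Then remove 0.02048 M of A.
Step 2:
                  J         D         A
  I           1.588   0.06678   0.06921
  C        -0.01232 -0.008217   0.01232
  E           1.576   0.05856   0.08154
  solve Keq expr → x = 0.004108; check Q = 0.04041
Then remove 0.01276 M of A.
Step 3:
                  J         D         A
  I           1.576   0.05856   0.06878
  C       -0.007609 -0.005073  0.007609
  E           1.568   0.05349   0.07639
  solve Keq expr → x = 0.002536; check Q = 0.04041

Direction: forward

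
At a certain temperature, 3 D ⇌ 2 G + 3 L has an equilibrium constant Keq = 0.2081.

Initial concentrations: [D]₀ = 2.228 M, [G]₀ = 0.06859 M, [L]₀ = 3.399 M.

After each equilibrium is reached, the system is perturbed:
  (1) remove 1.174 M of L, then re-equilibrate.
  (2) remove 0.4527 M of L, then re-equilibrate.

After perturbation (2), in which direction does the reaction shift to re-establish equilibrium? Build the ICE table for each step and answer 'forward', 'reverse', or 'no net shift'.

Direction: forward

Q₀ = 0.0167 vs Keq = 0.2081 ⇒ Q<K, forward
Step 1:
                  D         G         L
  init        2.228   0.06859     3.399
  Δ         -0.1899    0.1266    0.1899
  eq          2.038    0.1952     3.589
  solve Keq expr → x = 0.06331; check Q = 0.2081
Then remove 1.174 M of L.
Step 2:
                  D         G         L
  init        2.038    0.1952     2.415
  Δ         -0.1433   0.09555    0.1433
  eq          1.895    0.2908     2.558
  solve Keq expr → x = 0.04777; check Q = 0.2081
Then remove 0.4527 M of L.
Step 3:
                  D         G         L
  init        1.895    0.2908     2.106
  Δ        -0.08089   0.05393   0.08089
  eq          1.814    0.3447     2.186
  solve Keq expr → x = 0.02696; check Q = 0.2081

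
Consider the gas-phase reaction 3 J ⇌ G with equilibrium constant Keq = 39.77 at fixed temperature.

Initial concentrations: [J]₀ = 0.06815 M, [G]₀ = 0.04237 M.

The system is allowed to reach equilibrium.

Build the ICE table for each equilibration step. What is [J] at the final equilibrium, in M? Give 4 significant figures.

Q₀ = 133.9 vs Keq = 39.77 ⇒ Q>K, reverse
Step 1:
                  J         G
  Initial   0.06815   0.04237
  Change    0.02637 -0.008789
  Equil     0.09452   0.03358
  solve Keq expr → x = -0.008789; check Q = 39.77

[J]_eq = 0.09452 M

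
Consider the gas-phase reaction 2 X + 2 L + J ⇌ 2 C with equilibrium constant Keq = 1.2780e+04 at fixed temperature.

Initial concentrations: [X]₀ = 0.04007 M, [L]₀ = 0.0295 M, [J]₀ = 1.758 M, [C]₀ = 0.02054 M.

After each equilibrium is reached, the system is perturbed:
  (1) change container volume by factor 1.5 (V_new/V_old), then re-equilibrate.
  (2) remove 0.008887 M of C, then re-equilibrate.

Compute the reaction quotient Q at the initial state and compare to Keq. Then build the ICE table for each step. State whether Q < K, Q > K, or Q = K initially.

Q₀ = 171.8; Q < K (proceeds forward)

Q₀ = 171.8 vs Keq = 1.2780e+04 ⇒ Q<K, forward
Step 1:
                   X          L          J          C
  init       0.04007     0.0295      1.758    0.02054
  Δ          -0.0179    -0.0179  -0.008951     0.0179
  eq         0.02217     0.0116      1.749    0.03844
  solve Keq expr → x = 0.008951; check Q = 1.2780e+04
Then change container volume by factor 1.5 (V_new/V_old).
Step 2:
                   X          L          J          C
  init       0.01478   0.007732      1.166    0.02563
  Δ         0.002848   0.002848   0.001424  -0.002848
  eq         0.01763    0.01058      1.167    0.02278
  solve Keq expr → x = -0.001424; check Q = 1.2780e+04
Then remove 0.008887 M of C.
Step 3:
                   X          L          J          C
  init       0.01763    0.01058      1.167    0.01389
  Δ        -0.002121  -0.002121  -0.001061   0.002121
  eq         0.01551   0.008459      1.166    0.01601
  solve Keq expr → x = 0.001061; check Q = 1.2780e+04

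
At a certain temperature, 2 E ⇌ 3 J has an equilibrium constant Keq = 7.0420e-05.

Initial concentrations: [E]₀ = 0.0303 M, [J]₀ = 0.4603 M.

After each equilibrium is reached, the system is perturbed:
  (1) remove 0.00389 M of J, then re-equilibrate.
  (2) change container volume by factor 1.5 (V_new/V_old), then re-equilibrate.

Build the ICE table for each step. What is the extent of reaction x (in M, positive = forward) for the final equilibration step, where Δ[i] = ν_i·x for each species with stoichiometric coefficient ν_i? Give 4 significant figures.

x = 6.0486e-04 M

Q₀ = 106.2 vs Keq = 7.0420e-05 ⇒ Q>K, reverse
Step 1:
                  E         J
  init       0.0303    0.4603
  Δ          0.2939   -0.4408
  eq         0.3242   0.01949
  solve Keq expr → x = -0.1469; check Q = 7.0420e-05
Then remove 0.00389 M of J.
Step 2:
                  E         J
  init       0.3242    0.0156
  Δ       -0.002526  0.003789
  eq         0.3216   0.01939
  solve Keq expr → x = 0.001263; check Q = 7.0420e-05
Then change container volume by factor 1.5 (V_new/V_old).
Step 3:
                  E         J
  init       0.2144   0.01292
  Δ        -0.00121  0.001815
  eq         0.2132   0.01474
  solve Keq expr → x = 6.0486e-04; check Q = 7.0420e-05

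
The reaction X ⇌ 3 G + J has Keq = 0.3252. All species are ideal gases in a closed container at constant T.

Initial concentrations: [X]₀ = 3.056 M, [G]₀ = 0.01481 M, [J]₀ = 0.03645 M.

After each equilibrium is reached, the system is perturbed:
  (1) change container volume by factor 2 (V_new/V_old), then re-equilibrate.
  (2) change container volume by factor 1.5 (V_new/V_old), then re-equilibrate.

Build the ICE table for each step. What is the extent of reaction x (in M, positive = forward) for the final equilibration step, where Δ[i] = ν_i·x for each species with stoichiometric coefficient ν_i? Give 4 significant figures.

x = 0.07434 M

Q₀ = 3.8744e-08 vs Keq = 0.3252 ⇒ Q<K, forward
Step 1:
                   X          G          J
  I            3.056    0.01481    0.03645
  C          -0.4099       1.23     0.4099
  E            2.646      1.245     0.4464
  solve Keq expr → x = 0.4099; check Q = 0.3252
Then change container volume by factor 2 (V_new/V_old).
Step 2:
                   X          G          J
  I            1.323     0.6223     0.2232
  C          -0.1346     0.4038     0.1346
  E            1.188      1.026     0.3578
  solve Keq expr → x = 0.1346; check Q = 0.3252
Then change container volume by factor 1.5 (V_new/V_old).
Step 3:
                   X          G          J
  I           0.7923      0.684     0.2385
  C         -0.07434      0.223    0.07434
  E            0.718     0.9071     0.3129
  solve Keq expr → x = 0.07434; check Q = 0.3252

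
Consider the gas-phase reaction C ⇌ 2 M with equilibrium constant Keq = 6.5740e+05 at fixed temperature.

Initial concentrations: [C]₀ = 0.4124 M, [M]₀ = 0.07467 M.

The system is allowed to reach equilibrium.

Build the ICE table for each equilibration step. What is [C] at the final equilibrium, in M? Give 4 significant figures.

Q₀ = 0.01352 vs Keq = 6.5740e+05 ⇒ Q<K, forward
Step 1:
                    C           M
  Initial      0.4124     0.07467
  Change      -0.4124      0.8248
  Equil    1.2307e-06      0.8995
  solve Keq expr → x = 0.4124; check Q = 6.5740e+05

[C]_eq = 1.2307e-06 M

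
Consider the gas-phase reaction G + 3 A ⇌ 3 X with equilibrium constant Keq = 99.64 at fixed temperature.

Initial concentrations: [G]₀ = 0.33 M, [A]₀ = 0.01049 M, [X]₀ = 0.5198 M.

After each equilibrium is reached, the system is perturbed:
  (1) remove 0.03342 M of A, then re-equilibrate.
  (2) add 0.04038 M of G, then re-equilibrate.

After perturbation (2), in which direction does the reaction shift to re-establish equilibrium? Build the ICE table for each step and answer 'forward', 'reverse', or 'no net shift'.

Q₀ = 3.6870e+05 vs Keq = 99.64 ⇒ Q>K, reverse
Step 1:
                    G           A           X
  I              0.33     0.01049      0.5198
  C           0.03742      0.1122     -0.1122
  E            0.3674      0.1227      0.4076
  solve Keq expr → x = -0.03742; check Q = 99.64
Then remove 0.03342 M of A.
Step 2:
                    G           A           X
  I            0.3674     0.08932      0.4076
  C          0.008342     0.02502    -0.02502
  E            0.3758      0.1143      0.3825
  solve Keq expr → x = -0.008342; check Q = 99.64
Then add 0.04038 M of G.
Step 3:
                    G           A           X
  I            0.4161      0.1143      0.3825
  C       -9.6686e-04   -0.002901    0.002901
  E            0.4152      0.1114      0.3854
  solve Keq expr → x = 9.6686e-04; check Q = 99.64

Direction: forward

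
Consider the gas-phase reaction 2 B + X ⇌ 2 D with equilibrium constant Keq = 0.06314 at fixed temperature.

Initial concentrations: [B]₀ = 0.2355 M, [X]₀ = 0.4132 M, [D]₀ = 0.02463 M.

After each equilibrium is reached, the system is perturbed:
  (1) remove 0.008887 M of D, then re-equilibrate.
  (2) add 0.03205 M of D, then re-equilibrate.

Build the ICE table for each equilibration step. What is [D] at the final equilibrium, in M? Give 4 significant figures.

Q₀ = 0.02647 vs Keq = 0.06314 ⇒ Q<K, forward
Step 1:
                    B           X           D
  Initial      0.2355      0.4132     0.02463
  Change     -0.01133   -0.005665     0.01133
  Equil        0.2242      0.4075     0.03596
  solve Keq expr → x = 0.005665; check Q = 0.06314
Then remove 0.008887 M of D.
Step 2:
                    B           X           D
  Initial      0.2242      0.4075     0.02707
  Change     -0.00752    -0.00376     0.00752
  Equil        0.2167      0.4038     0.03459
  solve Keq expr → x = 0.00376; check Q = 0.06314
Then add 0.03205 M of D.
Step 3:
                    B           X           D
  Initial      0.2167      0.4038     0.06664
  Change      0.02708     0.01354    -0.02708
  Equil        0.2437      0.4173     0.03956
  solve Keq expr → x = -0.01354; check Q = 0.06314

[D]_eq = 0.03956 M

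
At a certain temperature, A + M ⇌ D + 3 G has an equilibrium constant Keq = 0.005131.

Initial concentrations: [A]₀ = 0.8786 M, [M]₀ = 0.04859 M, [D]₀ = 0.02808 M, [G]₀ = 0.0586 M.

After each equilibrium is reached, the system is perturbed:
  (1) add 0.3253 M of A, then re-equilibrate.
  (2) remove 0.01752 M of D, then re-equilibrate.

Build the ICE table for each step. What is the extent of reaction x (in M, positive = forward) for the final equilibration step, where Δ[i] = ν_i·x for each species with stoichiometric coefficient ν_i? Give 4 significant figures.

Q₀ = 1.3236e-04 vs Keq = 0.005131 ⇒ Q<K, forward
Step 1:
                   A          M          D          G
  Initial     0.8786    0.04859    0.02808     0.0586
  Change    -0.02344   -0.02344    0.02344    0.07031
  Equil       0.8552    0.02515    0.05152     0.1289
  solve Keq expr → x = 0.02344; check Q = 0.005131
Then add 0.3253 M of A.
Step 2:
                   A          M          D          G
  Initial       1.18    0.02515    0.05152     0.1289
  Change   -0.002489  -0.002489   0.002489   0.007466
  Equil        1.178    0.02266    0.05401     0.1364
  solve Keq expr → x = 0.002489; check Q = 0.005131
Then remove 0.01752 M of D.
Step 3:
                   A          M          D          G
  Initial      1.178    0.02266    0.03649     0.1364
  Change   -0.002834  -0.002834   0.002834   0.008501
  Equil        1.175    0.01983    0.03932     0.1449
  solve Keq expr → x = 0.002834; check Q = 0.005131

x = 0.002834 M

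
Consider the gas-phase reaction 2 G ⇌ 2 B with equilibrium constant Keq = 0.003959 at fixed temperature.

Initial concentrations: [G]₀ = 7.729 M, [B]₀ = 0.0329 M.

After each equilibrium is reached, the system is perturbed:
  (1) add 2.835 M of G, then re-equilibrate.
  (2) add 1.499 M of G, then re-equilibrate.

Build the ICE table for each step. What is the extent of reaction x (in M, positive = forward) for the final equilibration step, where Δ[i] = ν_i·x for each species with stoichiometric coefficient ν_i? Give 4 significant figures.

x = 0.04437 M

Q₀ = 1.8119e-05 vs Keq = 0.003959 ⇒ Q<K, forward
Step 1:
                    G           B
  Initial       7.729      0.0329
  Change      -0.4266      0.4266
  Equil         7.302      0.4595
  solve Keq expr → x = 0.2133; check Q = 0.003959
Then add 2.835 M of G.
Step 2:
                    G           B
  Initial       10.14      0.4595
  Change      -0.1678      0.1678
  Equil          9.97      0.6273
  solve Keq expr → x = 0.08391; check Q = 0.003959
Then add 1.499 M of G.
Step 3:
                    G           B
  Initial       11.47      0.6273
  Change     -0.08873     0.08873
  Equil         11.38       0.716
  solve Keq expr → x = 0.04437; check Q = 0.003959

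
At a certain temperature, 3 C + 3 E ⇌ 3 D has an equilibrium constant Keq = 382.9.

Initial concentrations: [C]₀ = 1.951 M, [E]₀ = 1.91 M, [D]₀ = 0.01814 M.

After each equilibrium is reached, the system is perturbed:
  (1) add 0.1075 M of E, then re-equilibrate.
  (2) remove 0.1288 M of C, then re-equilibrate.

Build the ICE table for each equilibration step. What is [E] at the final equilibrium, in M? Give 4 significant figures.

[E]_eq = 0.559 M

Q₀ = 1.1536e-07 vs Keq = 382.9 ⇒ Q<K, forward
Step 1:
                  C         E         D
  init        1.951      1.91   0.01814
  Δ          -1.476    -1.476     1.476
  eq         0.4746    0.4336     1.495
  solve Keq expr → x = 0.4921; check Q = 382.9
Then add 0.1075 M of E.
Step 2:
                  C         E         D
  init       0.4746    0.5411     1.495
  Δ        -0.04607  -0.04607   0.04607
  eq         0.4286    0.4951     1.541
  solve Keq expr → x = 0.01536; check Q = 382.9
Then remove 0.1288 M of C.
Step 3:
                  C         E         D
  init       0.2998    0.4951     1.541
  Δ         0.06399   0.06399  -0.06399
  eq         0.3637     0.559     1.477
  solve Keq expr → x = -0.02133; check Q = 382.9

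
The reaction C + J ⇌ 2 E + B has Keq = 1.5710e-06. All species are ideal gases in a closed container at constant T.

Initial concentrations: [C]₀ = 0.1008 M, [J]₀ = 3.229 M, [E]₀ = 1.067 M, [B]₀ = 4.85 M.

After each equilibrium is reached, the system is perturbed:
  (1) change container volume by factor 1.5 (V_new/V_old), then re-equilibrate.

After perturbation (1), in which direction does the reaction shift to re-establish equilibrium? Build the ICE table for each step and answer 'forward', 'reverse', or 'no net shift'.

Q₀ = 16.96 vs Keq = 1.5710e-06 ⇒ Q>K, reverse
Step 1:
                   C          J          E          B
  I           0.1008      3.229      1.067       4.85
  C            0.533      0.533     -1.066     -0.533
  E           0.6338      3.762 9.3153e-04      4.317
  solve Keq expr → x = -0.533; check Q = 1.5710e-06
Then change container volume by factor 1.5 (V_new/V_old).
Step 2:
                   C          J          E          B
  I           0.4226      2.508 6.2102e-04      2.878
  C       -6.9744e-05 -6.9744e-05 1.3949e-04 6.9744e-05
  E           0.4225      2.508 7.6051e-04      2.878
  solve Keq expr → x = 6.9744e-05; check Q = 1.5710e-06

Direction: forward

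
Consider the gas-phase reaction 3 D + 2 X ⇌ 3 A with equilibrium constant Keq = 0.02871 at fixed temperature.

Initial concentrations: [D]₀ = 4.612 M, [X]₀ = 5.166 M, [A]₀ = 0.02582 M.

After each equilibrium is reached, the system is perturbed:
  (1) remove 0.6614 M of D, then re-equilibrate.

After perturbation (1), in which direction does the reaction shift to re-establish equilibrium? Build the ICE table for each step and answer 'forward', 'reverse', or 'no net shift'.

Direction: reverse

Q₀ = 6.5749e-09 vs Keq = 0.02871 ⇒ Q<K, forward
Step 1:
                   D          X          A
  I            4.612      5.166    0.02582
  C           -1.966     -1.311      1.966
  E            2.646      3.855      1.992
  solve Keq expr → x = 0.6554; check Q = 0.02871
Then remove 0.6614 M of D.
Step 2:
                   D          X          A
  I            1.984      3.855      1.992
  C           0.2559     0.1706    -0.2559
  E             2.24      4.026      1.736
  solve Keq expr → x = -0.0853; check Q = 0.02871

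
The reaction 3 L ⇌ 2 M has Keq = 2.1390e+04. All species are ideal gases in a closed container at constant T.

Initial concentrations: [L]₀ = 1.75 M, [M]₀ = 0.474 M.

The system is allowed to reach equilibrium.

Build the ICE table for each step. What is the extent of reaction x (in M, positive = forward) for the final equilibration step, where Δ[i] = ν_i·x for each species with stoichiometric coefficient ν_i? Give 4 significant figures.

Q₀ = 0.04192 vs Keq = 2.1390e+04 ⇒ Q<K, forward
Step 1:
                  L         M
  I            1.75     0.474
  C          -1.701     1.134
  E         0.04944     1.608
  solve Keq expr → x = 0.5669; check Q = 2.1390e+04

x = 0.5669 M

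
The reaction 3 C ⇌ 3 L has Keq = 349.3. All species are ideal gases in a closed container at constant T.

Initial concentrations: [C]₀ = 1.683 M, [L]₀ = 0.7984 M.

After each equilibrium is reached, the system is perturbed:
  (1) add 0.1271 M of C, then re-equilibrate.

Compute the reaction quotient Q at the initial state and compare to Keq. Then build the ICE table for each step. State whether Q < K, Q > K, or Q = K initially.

Q₀ = 0.1068; Q < K (proceeds forward)

Q₀ = 0.1068 vs Keq = 349.3 ⇒ Q<K, forward
Step 1:
                    C           L
  Initial       1.683      0.7984
  Change       -1.374       1.374
  Equil        0.3085       2.173
  solve Keq expr → x = 0.4582; check Q = 349.3
Then add 0.1271 M of C.
Step 2:
                    C           L
  Initial      0.4356       2.173
  Change      -0.1113      0.1113
  Equil        0.3243       2.284
  solve Keq expr → x = 0.0371; check Q = 349.3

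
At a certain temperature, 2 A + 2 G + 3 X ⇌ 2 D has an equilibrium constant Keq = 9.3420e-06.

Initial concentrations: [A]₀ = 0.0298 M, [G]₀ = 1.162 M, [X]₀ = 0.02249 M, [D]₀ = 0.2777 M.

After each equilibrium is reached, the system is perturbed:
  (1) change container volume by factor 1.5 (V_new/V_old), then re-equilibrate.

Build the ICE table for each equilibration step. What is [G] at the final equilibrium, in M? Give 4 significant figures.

Q₀ = 5.6538e+06 vs Keq = 9.3420e-06 ⇒ Q>K, reverse
Step 1:
                   A          G          X          D
  Initial     0.0298      1.162    0.02249     0.2777
  Change      0.2773     0.2773      0.416    -0.2773
  Equil       0.3071      1.439     0.4385 3.9224e-04
  solve Keq expr → x = -0.1387; check Q = 9.3420e-06
Then change container volume by factor 1.5 (V_new/V_old).
Step 2:
                   A          G          X          D
  Initial     0.2047     0.9595     0.2923 2.6149e-04
  Change  1.6638e-04 1.6638e-04 2.4958e-04 -1.6638e-04
  Equil       0.2049     0.9597     0.2926 9.5107e-05
  solve Keq expr → x = -8.3192e-05; check Q = 9.3420e-06

[G]_eq = 0.9597 M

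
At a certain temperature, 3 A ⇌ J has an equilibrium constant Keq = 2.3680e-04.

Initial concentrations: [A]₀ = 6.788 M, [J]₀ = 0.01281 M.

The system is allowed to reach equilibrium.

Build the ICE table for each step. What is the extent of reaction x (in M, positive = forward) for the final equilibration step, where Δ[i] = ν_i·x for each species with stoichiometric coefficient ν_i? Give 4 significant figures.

Q₀ = 4.0957e-05 vs Keq = 2.3680e-04 ⇒ Q<K, forward
Step 1:
                    A           J
  Initial       6.788     0.01281
  Change      -0.1677      0.0559
  Equil          6.62     0.06871
  solve Keq expr → x = 0.0559; check Q = 2.3680e-04

x = 0.0559 M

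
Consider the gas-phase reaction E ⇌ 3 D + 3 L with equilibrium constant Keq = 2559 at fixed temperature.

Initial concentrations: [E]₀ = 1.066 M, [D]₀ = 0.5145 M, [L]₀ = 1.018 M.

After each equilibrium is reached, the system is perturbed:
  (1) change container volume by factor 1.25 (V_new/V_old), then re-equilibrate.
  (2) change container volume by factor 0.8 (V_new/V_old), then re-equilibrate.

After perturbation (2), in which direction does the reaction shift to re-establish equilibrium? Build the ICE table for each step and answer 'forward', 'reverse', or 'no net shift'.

Direction: reverse

Q₀ = 0.1348 vs Keq = 2559 ⇒ Q<K, forward
Step 1:
                    E           D           L
  I             1.066      0.5145       1.018
  C             -0.76        2.28        2.28
  E             0.306       2.795       3.298
  solve Keq expr → x = 0.76; check Q = 2559
Then change container volume by factor 1.25 (V_new/V_old).
Step 2:
                    E           D           L
  I            0.2448       2.236       2.638
  C          -0.09175      0.2752      0.2752
  E             0.153       2.511       2.914
  solve Keq expr → x = 0.09175; check Q = 2559
Then change container volume by factor 0.8 (V_new/V_old).
Step 3:
                    E           D           L
  I            0.1913       3.139       3.642
  C            0.1147     -0.3441     -0.3441
  E             0.306       2.795       3.298
  solve Keq expr → x = -0.1147; check Q = 2559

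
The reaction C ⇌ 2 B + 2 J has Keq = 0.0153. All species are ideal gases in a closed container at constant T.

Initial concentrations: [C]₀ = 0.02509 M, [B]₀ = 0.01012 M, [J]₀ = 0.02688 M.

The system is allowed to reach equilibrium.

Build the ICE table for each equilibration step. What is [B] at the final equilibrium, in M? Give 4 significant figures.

Q₀ = 2.9493e-06 vs Keq = 0.0153 ⇒ Q<K, forward
Step 1:
                    C           B           J
  I           0.02509     0.01012     0.02688
  C          -0.02387     0.04774     0.04774
  E          0.001219     0.05786     0.07462
  solve Keq expr → x = 0.02387; check Q = 0.0153

[B]_eq = 0.05786 M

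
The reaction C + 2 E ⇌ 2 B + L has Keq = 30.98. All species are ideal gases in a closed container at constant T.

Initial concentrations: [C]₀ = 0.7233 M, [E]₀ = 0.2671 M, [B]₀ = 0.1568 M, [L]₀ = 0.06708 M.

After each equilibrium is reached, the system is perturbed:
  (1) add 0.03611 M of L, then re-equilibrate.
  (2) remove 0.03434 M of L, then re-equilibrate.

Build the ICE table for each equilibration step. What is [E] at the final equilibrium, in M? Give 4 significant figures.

[E]_eq = 0.03805 M

Q₀ = 0.03196 vs Keq = 30.98 ⇒ Q<K, forward
Step 1:
                   C          E          B          L
  init        0.7233     0.2671     0.1568    0.06708
  Δ          -0.1146    -0.2292     0.2292     0.1146
  eq          0.6087    0.03789      0.386     0.1817
  solve Keq expr → x = 0.1146; check Q = 30.98
Then add 0.03611 M of L.
Step 2:
                   C          E          B          L
  init        0.6087    0.03789      0.386     0.2178
  Δ         0.001534   0.003068  -0.003068  -0.001534
  eq          0.6102    0.04096     0.3829     0.2163
  solve Keq expr → x = -0.001534; check Q = 30.98
Then remove 0.03434 M of L.
Step 3:
                   C          E          B          L
  init        0.6102    0.04096     0.3829     0.1819
  Δ        -0.001455   -0.00291    0.00291   0.001455
  eq          0.6088    0.03805     0.3859     0.1834
  solve Keq expr → x = 0.001455; check Q = 30.98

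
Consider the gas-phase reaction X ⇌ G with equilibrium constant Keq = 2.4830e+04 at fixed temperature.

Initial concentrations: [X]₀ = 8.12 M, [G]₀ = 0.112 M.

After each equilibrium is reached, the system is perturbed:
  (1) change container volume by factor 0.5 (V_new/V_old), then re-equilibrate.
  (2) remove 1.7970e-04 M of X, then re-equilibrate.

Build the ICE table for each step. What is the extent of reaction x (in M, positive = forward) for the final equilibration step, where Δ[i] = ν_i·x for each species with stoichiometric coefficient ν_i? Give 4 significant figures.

x = -1.7969e-04 M

Q₀ = 0.01379 vs Keq = 2.4830e+04 ⇒ Q<K, forward
Step 1:
                    X           G
  Initial        8.12       0.112
  Change        -8.12        8.12
  Equil    3.3152e-04       8.232
  solve Keq expr → x = 8.12; check Q = 2.4830e+04
Then change container volume by factor 0.5 (V_new/V_old).
Step 2:
                    X           G
  Initial  6.6304e-04       16.46
  Change            0           0
  Equil    6.6304e-04       16.46
  solve Keq expr → x = 0; check Q = 2.4830e+04
Then remove 1.7970e-04 M of X.
Step 3:
                    X           G
  Initial  4.8334e-04       16.46
  Change   1.7969e-04 -1.7969e-04
  Equil    6.6303e-04       16.46
  solve Keq expr → x = -1.7969e-04; check Q = 2.4830e+04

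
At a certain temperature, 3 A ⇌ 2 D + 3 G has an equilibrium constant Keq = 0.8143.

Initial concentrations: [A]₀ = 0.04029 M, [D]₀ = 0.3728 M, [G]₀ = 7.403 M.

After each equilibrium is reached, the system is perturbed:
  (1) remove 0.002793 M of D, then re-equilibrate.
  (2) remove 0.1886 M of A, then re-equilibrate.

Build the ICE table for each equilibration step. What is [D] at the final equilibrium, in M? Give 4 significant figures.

Q₀ = 8.6215e+05 vs Keq = 0.8143 ⇒ Q>K, reverse
Step 1:
                    A           D           G
  Initial     0.04029      0.3728       7.403
  Change       0.5271     -0.3514     -0.5271
  Equil        0.5674     0.02139       6.876
  solve Keq expr → x = -0.1757; check Q = 0.8143
Then remove 0.002793 M of D.
Step 2:
                    A           D           G
  Initial      0.5674      0.0186       6.876
  Change    -0.003838    0.002559    0.003838
  Equil        0.5636     0.02116        6.88
  solve Keq expr → x = 0.001279; check Q = 0.8143
Then remove 0.1886 M of A.
Step 3:
                    A           D           G
  Initial       0.375     0.02116        6.88
  Change      0.01352   -0.009012    -0.01352
  Equil        0.3885     0.01214       6.866
  solve Keq expr → x = -0.004506; check Q = 0.8143

[D]_eq = 0.01214 M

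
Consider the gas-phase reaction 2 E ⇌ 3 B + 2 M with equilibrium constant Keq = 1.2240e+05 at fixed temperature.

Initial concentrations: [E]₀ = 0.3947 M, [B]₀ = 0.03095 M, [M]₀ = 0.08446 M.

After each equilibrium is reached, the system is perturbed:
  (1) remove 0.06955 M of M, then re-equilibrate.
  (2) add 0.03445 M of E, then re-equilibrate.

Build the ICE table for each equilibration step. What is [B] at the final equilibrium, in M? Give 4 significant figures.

[B]_eq = 0.6736 M

Q₀ = 1.3575e-06 vs Keq = 1.2240e+05 ⇒ Q<K, forward
Step 1:
                   E          B          M
  I           0.3947    0.03095    0.08446
  C           -0.394      0.591      0.394
  E       6.7090e-04      0.622     0.4785
  solve Keq expr → x = 0.197; check Q = 1.2240e+05
Then remove 0.06955 M of M.
Step 2:
                   E          B          M
  I       6.7090e-04      0.622     0.4089
  C       -9.7180e-05 1.4577e-04 9.7180e-05
  E       5.7372e-04     0.6221      0.409
  solve Keq expr → x = 4.8590e-05; check Q = 1.2240e+05
Then add 0.03445 M of E.
Step 3:
                   E          B          M
  I          0.03502     0.6221      0.409
  C         -0.03432    0.05148    0.03432
  E       7.0063e-04     0.6736     0.4434
  solve Keq expr → x = 0.01716; check Q = 1.2240e+05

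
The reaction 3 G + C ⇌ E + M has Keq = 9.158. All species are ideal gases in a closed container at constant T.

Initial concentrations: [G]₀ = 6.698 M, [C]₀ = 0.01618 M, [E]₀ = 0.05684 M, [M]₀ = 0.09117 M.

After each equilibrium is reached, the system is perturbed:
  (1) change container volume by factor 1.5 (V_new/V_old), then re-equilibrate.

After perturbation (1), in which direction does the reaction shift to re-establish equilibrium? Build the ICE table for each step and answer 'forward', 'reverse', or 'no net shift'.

Direction: reverse

Q₀ = 0.001066 vs Keq = 9.158 ⇒ Q<K, forward
Step 1:
                    G           C           E           M
  I             6.698     0.01618     0.05684     0.09117
  C          -0.04853    -0.01618     0.01618     0.01618
  E             6.649  2.9111e-06     0.07302      0.1073
  solve Keq expr → x = 0.01618; check Q = 9.158
Then change container volume by factor 1.5 (V_new/V_old).
Step 2:
                    G           C           E           M
  I             4.433  1.9407e-06     0.04868     0.07156
  C        7.2765e-06  2.4255e-06 -2.4255e-06 -2.4255e-06
  E             4.433  4.3662e-06     0.04868     0.07156
  solve Keq expr → x = -2.4255e-06; check Q = 9.158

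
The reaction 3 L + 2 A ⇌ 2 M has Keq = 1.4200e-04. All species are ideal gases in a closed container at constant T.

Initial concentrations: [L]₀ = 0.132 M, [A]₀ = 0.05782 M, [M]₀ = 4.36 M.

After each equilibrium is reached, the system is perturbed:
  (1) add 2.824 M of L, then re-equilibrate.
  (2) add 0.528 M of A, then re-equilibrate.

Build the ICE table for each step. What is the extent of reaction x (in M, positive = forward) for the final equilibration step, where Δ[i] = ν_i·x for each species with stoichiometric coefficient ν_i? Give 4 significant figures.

Q₀ = 2.4723e+06 vs Keq = 1.4200e-04 ⇒ Q>K, reverse
Step 1:
                   L          A          M
  Initial      0.132    0.05782       4.36
  Change       5.607      3.738     -3.738
  Equil        5.739      3.796     0.6219
  solve Keq expr → x = -1.869; check Q = 1.4200e-04
Then add 2.824 M of L.
Step 2:
                   L          A          M
  Initial      8.563      3.796     0.6219
  Change     -0.4897    -0.3265     0.3265
  Equil        8.073      3.469     0.9484
  solve Keq expr → x = 0.1632; check Q = 1.4200e-04
Then add 0.528 M of A.
Step 3:
                   L          A          M
  Initial      8.073      3.997     0.9484
  Change     -0.1379   -0.09195    0.09195
  Equil        7.935      3.905       1.04
  solve Keq expr → x = 0.04598; check Q = 1.4200e-04

x = 0.04598 M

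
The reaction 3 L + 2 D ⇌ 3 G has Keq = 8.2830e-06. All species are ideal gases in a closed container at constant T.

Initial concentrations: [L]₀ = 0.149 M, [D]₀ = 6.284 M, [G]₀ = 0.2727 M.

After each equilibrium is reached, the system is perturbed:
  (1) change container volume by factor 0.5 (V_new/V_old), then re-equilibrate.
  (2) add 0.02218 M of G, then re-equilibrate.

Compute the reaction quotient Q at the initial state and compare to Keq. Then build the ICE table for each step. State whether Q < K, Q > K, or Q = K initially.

Q₀ = 0.1552 vs Keq = 8.2830e-06 ⇒ Q>K, reverse
Step 1:
                   L          D          G
  I            0.149      6.284     0.2727
  C           0.2451     0.1634    -0.2451
  E           0.3941      6.447    0.02762
  solve Keq expr → x = -0.08169; check Q = 8.2830e-06
Then change container volume by factor 0.5 (V_new/V_old).
Step 2:
                   L          D          G
  I           0.7882      12.89    0.05524
  C         -0.02912   -0.01942    0.02912
  E            0.759      12.88    0.08437
  solve Keq expr → x = 0.009708; check Q = 8.2830e-06
Then add 0.02218 M of G.
Step 3:
                   L          D          G
  I            0.759      12.88     0.1065
  C          0.01991    0.01327   -0.01991
  E           0.7789      12.89    0.08664
  solve Keq expr → x = -0.006636; check Q = 8.2830e-06

Q₀ = 0.1552; Q > K (proceeds reverse)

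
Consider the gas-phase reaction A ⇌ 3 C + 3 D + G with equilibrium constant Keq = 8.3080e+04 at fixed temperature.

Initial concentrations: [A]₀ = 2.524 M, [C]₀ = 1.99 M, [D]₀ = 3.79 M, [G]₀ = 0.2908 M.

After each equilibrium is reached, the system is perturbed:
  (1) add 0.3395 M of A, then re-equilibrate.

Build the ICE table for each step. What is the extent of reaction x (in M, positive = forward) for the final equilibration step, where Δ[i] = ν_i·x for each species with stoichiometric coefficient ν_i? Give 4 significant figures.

Q₀ = 49.43 vs Keq = 8.3080e+04 ⇒ Q<K, forward
Step 1:
                    A           C           D           G
  I             2.524        1.99        3.79      0.2908
  C            -1.211       3.632       3.632       1.211
  E             1.313       5.622       7.422       1.502
  solve Keq expr → x = 1.211; check Q = 8.3080e+04
Then add 0.3395 M of A.
Step 2:
                    A           C           D           G
  I             1.653       5.622       7.422       1.502
  C          -0.05684      0.1705      0.1705     0.05684
  E             1.596       5.793       7.593       1.558
  solve Keq expr → x = 0.05684; check Q = 8.3080e+04

x = 0.05684 M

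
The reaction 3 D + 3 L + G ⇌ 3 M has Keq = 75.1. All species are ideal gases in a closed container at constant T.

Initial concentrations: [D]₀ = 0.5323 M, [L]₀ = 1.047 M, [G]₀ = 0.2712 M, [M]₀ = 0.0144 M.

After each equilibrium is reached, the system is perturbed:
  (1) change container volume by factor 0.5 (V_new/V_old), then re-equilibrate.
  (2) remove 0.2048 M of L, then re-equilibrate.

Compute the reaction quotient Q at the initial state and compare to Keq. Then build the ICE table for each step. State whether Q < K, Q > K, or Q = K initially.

Q₀ = 6.3605e-05 vs Keq = 75.1 ⇒ Q<K, forward
Step 1:
                   D          L          G          M
  I           0.5323      1.047     0.2712     0.0144
  C          -0.3266    -0.3266    -0.1089     0.3266
  E           0.2057     0.7204     0.1623      0.341
  solve Keq expr → x = 0.1089; check Q = 75.1
Then change container volume by factor 0.5 (V_new/V_old).
Step 2:
                   D          L          G          M
  I           0.4114      1.441     0.3247      0.682
  C          -0.1668    -0.1668   -0.05559     0.1668
  E           0.2446      1.274     0.2691     0.8488
  solve Keq expr → x = 0.05559; check Q = 75.1
Then remove 0.2048 M of L.
Step 3:
                   D          L          G          M
  I           0.2446      1.069     0.2691     0.8488
  C          0.02737    0.02737   0.009124   -0.02737
  E            0.272      1.097     0.2782     0.8214
  solve Keq expr → x = -0.009124; check Q = 75.1

Q₀ = 6.3605e-05; Q < K (proceeds forward)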